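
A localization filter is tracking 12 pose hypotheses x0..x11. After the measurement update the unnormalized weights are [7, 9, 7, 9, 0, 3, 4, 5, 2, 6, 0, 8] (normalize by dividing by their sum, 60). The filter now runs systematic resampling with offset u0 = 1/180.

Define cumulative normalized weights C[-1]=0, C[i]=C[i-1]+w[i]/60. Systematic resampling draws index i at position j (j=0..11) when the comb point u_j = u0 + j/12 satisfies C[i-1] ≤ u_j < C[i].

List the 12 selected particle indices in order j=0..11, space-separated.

0 0 1 1 2 3 3 6 7 8 9 11

C = [7/60, 4/15, 23/60, 8/15, 8/15, 7/12, 13/20, 11/15, 23/30, 13/15, 13/15, 1]
j=0: u_0=1/180 ∈ [0, 7/60) → index 0
j=1: u_1=4/45 ∈ [0, 7/60) → index 0
j=2: u_2=31/180 ∈ [7/60, 4/15) → index 1
j=3: u_3=23/90 ∈ [7/60, 4/15) → index 1
j=4: u_4=61/180 ∈ [4/15, 23/60) → index 2
j=5: u_5=19/45 ∈ [23/60, 8/15) → index 3
j=6: u_6=91/180 ∈ [23/60, 8/15) → index 3
j=7: u_7=53/90 ∈ [7/12, 13/20) → index 6
j=8: u_8=121/180 ∈ [13/20, 11/15) → index 7
j=9: u_9=34/45 ∈ [11/15, 23/30) → index 8
j=10: u_10=151/180 ∈ [23/30, 13/15) → index 9
j=11: u_11=83/90 ∈ [13/15, 1) → index 11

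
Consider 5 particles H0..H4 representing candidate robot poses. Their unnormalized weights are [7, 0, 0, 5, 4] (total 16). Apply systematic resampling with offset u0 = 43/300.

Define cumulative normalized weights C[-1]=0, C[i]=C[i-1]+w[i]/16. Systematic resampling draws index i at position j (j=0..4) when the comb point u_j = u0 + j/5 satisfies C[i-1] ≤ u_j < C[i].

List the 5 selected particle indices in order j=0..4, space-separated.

C = [7/16, 7/16, 7/16, 3/4, 1]
j=0: u_0=43/300 ∈ [0, 7/16) → index 0
j=1: u_1=103/300 ∈ [0, 7/16) → index 0
j=2: u_2=163/300 ∈ [7/16, 3/4) → index 3
j=3: u_3=223/300 ∈ [7/16, 3/4) → index 3
j=4: u_4=283/300 ∈ [3/4, 1) → index 4

0 0 3 3 4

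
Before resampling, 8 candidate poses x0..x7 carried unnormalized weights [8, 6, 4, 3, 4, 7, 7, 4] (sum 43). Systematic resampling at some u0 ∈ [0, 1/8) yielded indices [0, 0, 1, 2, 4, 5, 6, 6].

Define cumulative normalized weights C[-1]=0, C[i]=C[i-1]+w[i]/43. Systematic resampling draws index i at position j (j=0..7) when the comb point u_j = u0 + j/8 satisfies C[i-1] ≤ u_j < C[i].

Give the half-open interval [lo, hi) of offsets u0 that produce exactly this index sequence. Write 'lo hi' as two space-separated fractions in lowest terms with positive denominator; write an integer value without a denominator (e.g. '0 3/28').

0 11/344

C = [8/43, 14/43, 18/43, 21/43, 25/43, 32/43, 39/43, 1]
j=0 picked index 0: u0 ∈ [0, 8/43)
j=1 picked index 0: u0 ∈ [-1/8, 21/344)
j=2 picked index 1: u0 ∈ [-11/172, 13/172)
j=3 picked index 2: u0 ∈ [-17/344, 15/344)
j=4 picked index 4: u0 ∈ [-1/86, 7/86)
j=5 picked index 5: u0 ∈ [-15/344, 41/344)
j=6 picked index 6: u0 ∈ [-1/172, 27/172)
j=7 picked index 6: u0 ∈ [-45/344, 11/344)
intersection: [0, 11/344)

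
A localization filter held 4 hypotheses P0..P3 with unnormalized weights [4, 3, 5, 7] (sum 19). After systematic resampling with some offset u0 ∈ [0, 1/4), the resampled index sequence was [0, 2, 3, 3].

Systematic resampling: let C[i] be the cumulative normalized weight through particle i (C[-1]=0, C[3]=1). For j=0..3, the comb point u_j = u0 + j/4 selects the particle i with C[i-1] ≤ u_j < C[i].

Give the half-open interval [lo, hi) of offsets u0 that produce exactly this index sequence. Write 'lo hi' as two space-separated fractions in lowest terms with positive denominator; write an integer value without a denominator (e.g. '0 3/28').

5/38 4/19

C = [4/19, 7/19, 12/19, 1]
j=0 picked index 0: u0 ∈ [0, 4/19)
j=1 picked index 2: u0 ∈ [9/76, 29/76)
j=2 picked index 3: u0 ∈ [5/38, 1/2)
j=3 picked index 3: u0 ∈ [-9/76, 1/4)
intersection: [5/38, 4/19)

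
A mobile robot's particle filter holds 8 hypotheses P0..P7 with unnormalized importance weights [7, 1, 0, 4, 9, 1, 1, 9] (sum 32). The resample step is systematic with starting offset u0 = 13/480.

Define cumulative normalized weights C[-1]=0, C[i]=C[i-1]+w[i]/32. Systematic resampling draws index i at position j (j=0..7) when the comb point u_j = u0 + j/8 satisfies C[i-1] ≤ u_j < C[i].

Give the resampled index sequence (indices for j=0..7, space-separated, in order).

C = [7/32, 1/4, 1/4, 3/8, 21/32, 11/16, 23/32, 1]
j=0: u_0=13/480 ∈ [0, 7/32) → index 0
j=1: u_1=73/480 ∈ [0, 7/32) → index 0
j=2: u_2=133/480 ∈ [1/4, 3/8) → index 3
j=3: u_3=193/480 ∈ [3/8, 21/32) → index 4
j=4: u_4=253/480 ∈ [3/8, 21/32) → index 4
j=5: u_5=313/480 ∈ [3/8, 21/32) → index 4
j=6: u_6=373/480 ∈ [23/32, 1) → index 7
j=7: u_7=433/480 ∈ [23/32, 1) → index 7

0 0 3 4 4 4 7 7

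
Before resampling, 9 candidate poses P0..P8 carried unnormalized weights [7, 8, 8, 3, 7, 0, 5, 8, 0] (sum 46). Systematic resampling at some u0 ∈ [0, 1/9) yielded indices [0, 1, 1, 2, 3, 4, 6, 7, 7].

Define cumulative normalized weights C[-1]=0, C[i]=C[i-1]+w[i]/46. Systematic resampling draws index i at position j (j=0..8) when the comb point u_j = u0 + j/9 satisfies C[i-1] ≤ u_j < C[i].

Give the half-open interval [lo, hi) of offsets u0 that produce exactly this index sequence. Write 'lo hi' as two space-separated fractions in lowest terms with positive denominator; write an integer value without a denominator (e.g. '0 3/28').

1/18 43/414

C = [7/46, 15/46, 1/2, 13/23, 33/46, 33/46, 19/23, 1, 1]
j=0 picked index 0: u0 ∈ [0, 7/46)
j=1 picked index 1: u0 ∈ [17/414, 89/414)
j=2 picked index 1: u0 ∈ [-29/414, 43/414)
j=3 picked index 2: u0 ∈ [-1/138, 1/6)
j=4 picked index 3: u0 ∈ [1/18, 25/207)
j=5 picked index 4: u0 ∈ [2/207, 67/414)
j=6 picked index 6: u0 ∈ [7/138, 11/69)
j=7 picked index 7: u0 ∈ [10/207, 2/9)
j=8 picked index 7: u0 ∈ [-13/207, 1/9)
intersection: [1/18, 43/414)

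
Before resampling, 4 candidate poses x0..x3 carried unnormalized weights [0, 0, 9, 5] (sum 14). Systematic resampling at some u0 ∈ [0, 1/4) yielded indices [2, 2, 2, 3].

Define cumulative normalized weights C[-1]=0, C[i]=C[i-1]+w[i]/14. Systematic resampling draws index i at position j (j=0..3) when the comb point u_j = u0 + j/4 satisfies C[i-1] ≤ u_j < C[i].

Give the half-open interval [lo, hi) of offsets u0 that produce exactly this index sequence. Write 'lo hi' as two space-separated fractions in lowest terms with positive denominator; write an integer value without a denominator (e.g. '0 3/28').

0 1/7

C = [0, 0, 9/14, 1]
j=0 picked index 2: u0 ∈ [0, 9/14)
j=1 picked index 2: u0 ∈ [-1/4, 11/28)
j=2 picked index 2: u0 ∈ [-1/2, 1/7)
j=3 picked index 3: u0 ∈ [-3/28, 1/4)
intersection: [0, 1/7)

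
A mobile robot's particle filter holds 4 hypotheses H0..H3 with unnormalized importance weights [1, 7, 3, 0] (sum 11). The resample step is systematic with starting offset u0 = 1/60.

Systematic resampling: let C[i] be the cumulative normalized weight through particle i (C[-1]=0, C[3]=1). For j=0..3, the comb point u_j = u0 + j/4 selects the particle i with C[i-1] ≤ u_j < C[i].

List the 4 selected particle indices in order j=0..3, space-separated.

0 1 1 2

C = [1/11, 8/11, 1, 1]
j=0: u_0=1/60 ∈ [0, 1/11) → index 0
j=1: u_1=4/15 ∈ [1/11, 8/11) → index 1
j=2: u_2=31/60 ∈ [1/11, 8/11) → index 1
j=3: u_3=23/30 ∈ [8/11, 1) → index 2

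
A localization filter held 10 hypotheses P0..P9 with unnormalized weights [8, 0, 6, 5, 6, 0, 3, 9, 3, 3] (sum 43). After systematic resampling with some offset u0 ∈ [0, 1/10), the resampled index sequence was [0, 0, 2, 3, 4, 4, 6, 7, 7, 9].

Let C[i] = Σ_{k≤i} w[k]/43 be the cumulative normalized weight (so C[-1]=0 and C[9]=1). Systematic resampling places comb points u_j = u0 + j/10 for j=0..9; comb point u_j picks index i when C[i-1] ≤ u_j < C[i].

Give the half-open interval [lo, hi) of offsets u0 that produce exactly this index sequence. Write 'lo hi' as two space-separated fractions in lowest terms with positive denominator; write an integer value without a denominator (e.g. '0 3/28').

C = [8/43, 8/43, 14/43, 19/43, 25/43, 25/43, 28/43, 37/43, 40/43, 1]
j=0 picked index 0: u0 ∈ [0, 8/43)
j=1 picked index 0: u0 ∈ [-1/10, 37/430)
j=2 picked index 2: u0 ∈ [-3/215, 27/215)
j=3 picked index 3: u0 ∈ [11/430, 61/430)
j=4 picked index 4: u0 ∈ [9/215, 39/215)
j=5 picked index 4: u0 ∈ [-5/86, 7/86)
j=6 picked index 6: u0 ∈ [-4/215, 11/215)
j=7 picked index 7: u0 ∈ [-21/430, 69/430)
j=8 picked index 7: u0 ∈ [-32/215, 13/215)
j=9 picked index 9: u0 ∈ [13/430, 1/10)
intersection: [9/215, 11/215)

9/215 11/215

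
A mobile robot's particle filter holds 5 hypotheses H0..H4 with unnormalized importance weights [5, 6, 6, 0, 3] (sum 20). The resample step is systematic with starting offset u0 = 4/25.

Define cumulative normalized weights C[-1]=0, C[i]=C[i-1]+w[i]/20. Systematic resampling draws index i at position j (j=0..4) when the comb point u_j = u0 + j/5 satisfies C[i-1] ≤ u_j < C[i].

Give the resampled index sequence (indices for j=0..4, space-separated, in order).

0 1 2 2 4

C = [1/4, 11/20, 17/20, 17/20, 1]
j=0: u_0=4/25 ∈ [0, 1/4) → index 0
j=1: u_1=9/25 ∈ [1/4, 11/20) → index 1
j=2: u_2=14/25 ∈ [11/20, 17/20) → index 2
j=3: u_3=19/25 ∈ [11/20, 17/20) → index 2
j=4: u_4=24/25 ∈ [17/20, 1) → index 4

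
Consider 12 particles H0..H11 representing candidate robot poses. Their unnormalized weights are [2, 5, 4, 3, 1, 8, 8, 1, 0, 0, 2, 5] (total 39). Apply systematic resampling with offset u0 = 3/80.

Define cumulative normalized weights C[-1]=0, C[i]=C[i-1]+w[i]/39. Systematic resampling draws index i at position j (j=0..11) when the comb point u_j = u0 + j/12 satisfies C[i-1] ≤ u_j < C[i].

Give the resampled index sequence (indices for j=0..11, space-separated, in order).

0 1 2 3 4 5 5 6 6 6 10 11

C = [2/39, 7/39, 11/39, 14/39, 5/13, 23/39, 31/39, 32/39, 32/39, 32/39, 34/39, 1]
j=0: u_0=3/80 ∈ [0, 2/39) → index 0
j=1: u_1=29/240 ∈ [2/39, 7/39) → index 1
j=2: u_2=49/240 ∈ [7/39, 11/39) → index 2
j=3: u_3=23/80 ∈ [11/39, 14/39) → index 3
j=4: u_4=89/240 ∈ [14/39, 5/13) → index 4
j=5: u_5=109/240 ∈ [5/13, 23/39) → index 5
j=6: u_6=43/80 ∈ [5/13, 23/39) → index 5
j=7: u_7=149/240 ∈ [23/39, 31/39) → index 6
j=8: u_8=169/240 ∈ [23/39, 31/39) → index 6
j=9: u_9=63/80 ∈ [23/39, 31/39) → index 6
j=10: u_10=209/240 ∈ [32/39, 34/39) → index 10
j=11: u_11=229/240 ∈ [34/39, 1) → index 11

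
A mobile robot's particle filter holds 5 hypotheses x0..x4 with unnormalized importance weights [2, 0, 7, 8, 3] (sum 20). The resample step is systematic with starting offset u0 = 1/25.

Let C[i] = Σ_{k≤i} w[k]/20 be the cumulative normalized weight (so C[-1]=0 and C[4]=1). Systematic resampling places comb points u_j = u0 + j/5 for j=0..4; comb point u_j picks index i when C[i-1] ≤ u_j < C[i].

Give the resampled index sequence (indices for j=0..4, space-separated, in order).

C = [1/10, 1/10, 9/20, 17/20, 1]
j=0: u_0=1/25 ∈ [0, 1/10) → index 0
j=1: u_1=6/25 ∈ [1/10, 9/20) → index 2
j=2: u_2=11/25 ∈ [1/10, 9/20) → index 2
j=3: u_3=16/25 ∈ [9/20, 17/20) → index 3
j=4: u_4=21/25 ∈ [9/20, 17/20) → index 3

0 2 2 3 3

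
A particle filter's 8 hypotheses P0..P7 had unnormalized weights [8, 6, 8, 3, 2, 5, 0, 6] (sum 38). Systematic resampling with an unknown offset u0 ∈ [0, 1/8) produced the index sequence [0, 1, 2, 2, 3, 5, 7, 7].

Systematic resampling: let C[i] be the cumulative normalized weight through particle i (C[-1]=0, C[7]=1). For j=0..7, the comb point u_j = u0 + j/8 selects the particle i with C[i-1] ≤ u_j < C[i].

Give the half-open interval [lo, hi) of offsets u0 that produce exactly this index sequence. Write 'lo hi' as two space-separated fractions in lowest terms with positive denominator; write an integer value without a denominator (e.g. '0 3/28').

9/76 1/8

C = [4/19, 7/19, 11/19, 25/38, 27/38, 16/19, 16/19, 1]
j=0 picked index 0: u0 ∈ [0, 4/19)
j=1 picked index 1: u0 ∈ [13/152, 37/152)
j=2 picked index 2: u0 ∈ [9/76, 25/76)
j=3 picked index 2: u0 ∈ [-1/152, 31/152)
j=4 picked index 3: u0 ∈ [3/38, 3/19)
j=5 picked index 5: u0 ∈ [13/152, 33/152)
j=6 picked index 7: u0 ∈ [7/76, 1/4)
j=7 picked index 7: u0 ∈ [-5/152, 1/8)
intersection: [9/76, 1/8)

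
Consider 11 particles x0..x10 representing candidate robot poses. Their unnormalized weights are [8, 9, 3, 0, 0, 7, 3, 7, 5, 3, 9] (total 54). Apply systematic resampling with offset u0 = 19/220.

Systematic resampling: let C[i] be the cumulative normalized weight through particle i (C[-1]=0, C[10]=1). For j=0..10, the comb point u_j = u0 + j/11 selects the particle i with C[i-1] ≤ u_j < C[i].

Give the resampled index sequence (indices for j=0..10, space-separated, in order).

0 1 1 2 5 6 7 8 9 10 10

C = [4/27, 17/54, 10/27, 10/27, 10/27, 1/2, 5/9, 37/54, 7/9, 5/6, 1]
j=0: u_0=19/220 ∈ [0, 4/27) → index 0
j=1: u_1=39/220 ∈ [4/27, 17/54) → index 1
j=2: u_2=59/220 ∈ [4/27, 17/54) → index 1
j=3: u_3=79/220 ∈ [17/54, 10/27) → index 2
j=4: u_4=9/20 ∈ [10/27, 1/2) → index 5
j=5: u_5=119/220 ∈ [1/2, 5/9) → index 6
j=6: u_6=139/220 ∈ [5/9, 37/54) → index 7
j=7: u_7=159/220 ∈ [37/54, 7/9) → index 8
j=8: u_8=179/220 ∈ [7/9, 5/6) → index 9
j=9: u_9=199/220 ∈ [5/6, 1) → index 10
j=10: u_10=219/220 ∈ [5/6, 1) → index 10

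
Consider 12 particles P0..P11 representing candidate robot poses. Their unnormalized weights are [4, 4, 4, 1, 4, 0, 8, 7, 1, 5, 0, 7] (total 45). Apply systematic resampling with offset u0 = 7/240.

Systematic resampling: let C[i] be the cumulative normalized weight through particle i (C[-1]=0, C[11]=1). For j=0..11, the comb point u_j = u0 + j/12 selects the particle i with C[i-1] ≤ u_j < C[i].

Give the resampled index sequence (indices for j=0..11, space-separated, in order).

0 1 2 3 4 6 6 7 7 9 11 11

C = [4/45, 8/45, 4/15, 13/45, 17/45, 17/45, 5/9, 32/45, 11/15, 38/45, 38/45, 1]
j=0: u_0=7/240 ∈ [0, 4/45) → index 0
j=1: u_1=9/80 ∈ [4/45, 8/45) → index 1
j=2: u_2=47/240 ∈ [8/45, 4/15) → index 2
j=3: u_3=67/240 ∈ [4/15, 13/45) → index 3
j=4: u_4=29/80 ∈ [13/45, 17/45) → index 4
j=5: u_5=107/240 ∈ [17/45, 5/9) → index 6
j=6: u_6=127/240 ∈ [17/45, 5/9) → index 6
j=7: u_7=49/80 ∈ [5/9, 32/45) → index 7
j=8: u_8=167/240 ∈ [5/9, 32/45) → index 7
j=9: u_9=187/240 ∈ [11/15, 38/45) → index 9
j=10: u_10=69/80 ∈ [38/45, 1) → index 11
j=11: u_11=227/240 ∈ [38/45, 1) → index 11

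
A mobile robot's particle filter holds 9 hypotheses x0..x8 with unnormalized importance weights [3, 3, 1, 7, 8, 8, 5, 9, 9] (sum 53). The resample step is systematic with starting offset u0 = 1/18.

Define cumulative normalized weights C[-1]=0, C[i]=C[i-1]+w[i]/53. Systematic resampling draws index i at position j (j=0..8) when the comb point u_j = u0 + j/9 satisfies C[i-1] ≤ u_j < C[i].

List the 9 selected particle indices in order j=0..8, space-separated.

0 3 4 4 5 6 7 8 8

C = [3/53, 6/53, 7/53, 14/53, 22/53, 30/53, 35/53, 44/53, 1]
j=0: u_0=1/18 ∈ [0, 3/53) → index 0
j=1: u_1=1/6 ∈ [7/53, 14/53) → index 3
j=2: u_2=5/18 ∈ [14/53, 22/53) → index 4
j=3: u_3=7/18 ∈ [14/53, 22/53) → index 4
j=4: u_4=1/2 ∈ [22/53, 30/53) → index 5
j=5: u_5=11/18 ∈ [30/53, 35/53) → index 6
j=6: u_6=13/18 ∈ [35/53, 44/53) → index 7
j=7: u_7=5/6 ∈ [44/53, 1) → index 8
j=8: u_8=17/18 ∈ [44/53, 1) → index 8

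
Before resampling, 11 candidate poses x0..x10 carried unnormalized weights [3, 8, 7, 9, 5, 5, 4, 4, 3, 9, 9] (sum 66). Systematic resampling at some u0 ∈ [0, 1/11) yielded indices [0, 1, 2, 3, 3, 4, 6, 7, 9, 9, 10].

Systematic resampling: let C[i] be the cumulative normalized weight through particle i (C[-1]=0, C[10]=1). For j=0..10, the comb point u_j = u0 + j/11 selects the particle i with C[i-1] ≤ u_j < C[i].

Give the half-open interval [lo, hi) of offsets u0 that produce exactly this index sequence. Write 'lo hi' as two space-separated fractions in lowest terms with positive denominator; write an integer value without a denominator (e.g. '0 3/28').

C = [1/22, 1/6, 3/11, 9/22, 16/33, 37/66, 41/66, 15/22, 8/11, 19/22, 1]
j=0 picked index 0: u0 ∈ [0, 1/22)
j=1 picked index 1: u0 ∈ [-1/22, 5/66)
j=2 picked index 2: u0 ∈ [-1/66, 1/11)
j=3 picked index 3: u0 ∈ [0, 3/22)
j=4 picked index 3: u0 ∈ [-1/11, 1/22)
j=5 picked index 4: u0 ∈ [-1/22, 1/33)
j=6 picked index 6: u0 ∈ [1/66, 5/66)
j=7 picked index 7: u0 ∈ [-1/66, 1/22)
j=8 picked index 9: u0 ∈ [0, 3/22)
j=9 picked index 9: u0 ∈ [-1/11, 1/22)
j=10 picked index 10: u0 ∈ [-1/22, 1/11)
intersection: [1/66, 1/33)

1/66 1/33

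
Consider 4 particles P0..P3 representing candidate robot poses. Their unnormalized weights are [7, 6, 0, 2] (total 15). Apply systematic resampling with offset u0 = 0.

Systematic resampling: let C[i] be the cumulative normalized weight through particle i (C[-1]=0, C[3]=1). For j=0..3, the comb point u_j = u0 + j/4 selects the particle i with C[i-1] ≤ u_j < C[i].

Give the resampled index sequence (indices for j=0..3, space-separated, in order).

C = [7/15, 13/15, 13/15, 1]
j=0: u_0=0 ∈ [0, 7/15) → index 0
j=1: u_1=1/4 ∈ [0, 7/15) → index 0
j=2: u_2=1/2 ∈ [7/15, 13/15) → index 1
j=3: u_3=3/4 ∈ [7/15, 13/15) → index 1

0 0 1 1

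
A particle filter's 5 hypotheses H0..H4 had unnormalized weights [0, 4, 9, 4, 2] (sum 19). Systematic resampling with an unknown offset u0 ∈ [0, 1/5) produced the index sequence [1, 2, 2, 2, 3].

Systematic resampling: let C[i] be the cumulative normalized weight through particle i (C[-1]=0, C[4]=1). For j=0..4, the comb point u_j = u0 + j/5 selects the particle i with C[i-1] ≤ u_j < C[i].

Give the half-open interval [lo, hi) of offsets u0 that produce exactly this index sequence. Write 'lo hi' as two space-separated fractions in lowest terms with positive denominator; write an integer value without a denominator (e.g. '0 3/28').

1/95 8/95

C = [0, 4/19, 13/19, 17/19, 1]
j=0 picked index 1: u0 ∈ [0, 4/19)
j=1 picked index 2: u0 ∈ [1/95, 46/95)
j=2 picked index 2: u0 ∈ [-18/95, 27/95)
j=3 picked index 2: u0 ∈ [-37/95, 8/95)
j=4 picked index 3: u0 ∈ [-11/95, 9/95)
intersection: [1/95, 8/95)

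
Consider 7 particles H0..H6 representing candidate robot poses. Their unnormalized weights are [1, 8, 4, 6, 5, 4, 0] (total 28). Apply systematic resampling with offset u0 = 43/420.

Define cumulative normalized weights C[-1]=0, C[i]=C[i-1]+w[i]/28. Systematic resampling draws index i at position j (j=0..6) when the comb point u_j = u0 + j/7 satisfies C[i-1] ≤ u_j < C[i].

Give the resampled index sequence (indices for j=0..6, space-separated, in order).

1 1 2 3 3 4 5

C = [1/28, 9/28, 13/28, 19/28, 6/7, 1, 1]
j=0: u_0=43/420 ∈ [1/28, 9/28) → index 1
j=1: u_1=103/420 ∈ [1/28, 9/28) → index 1
j=2: u_2=163/420 ∈ [9/28, 13/28) → index 2
j=3: u_3=223/420 ∈ [13/28, 19/28) → index 3
j=4: u_4=283/420 ∈ [13/28, 19/28) → index 3
j=5: u_5=49/60 ∈ [19/28, 6/7) → index 4
j=6: u_6=403/420 ∈ [6/7, 1) → index 5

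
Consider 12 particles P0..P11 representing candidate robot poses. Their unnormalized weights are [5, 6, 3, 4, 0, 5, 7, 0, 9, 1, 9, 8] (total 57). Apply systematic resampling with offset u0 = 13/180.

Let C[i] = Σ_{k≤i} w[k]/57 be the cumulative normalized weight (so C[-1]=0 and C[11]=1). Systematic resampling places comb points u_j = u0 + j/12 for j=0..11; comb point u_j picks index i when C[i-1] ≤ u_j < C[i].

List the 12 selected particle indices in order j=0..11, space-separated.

0 1 2 5 6 6 8 8 10 10 11 11

C = [5/57, 11/57, 14/57, 6/19, 6/19, 23/57, 10/19, 10/19, 13/19, 40/57, 49/57, 1]
j=0: u_0=13/180 ∈ [0, 5/57) → index 0
j=1: u_1=7/45 ∈ [5/57, 11/57) → index 1
j=2: u_2=43/180 ∈ [11/57, 14/57) → index 2
j=3: u_3=29/90 ∈ [6/19, 23/57) → index 5
j=4: u_4=73/180 ∈ [23/57, 10/19) → index 6
j=5: u_5=22/45 ∈ [23/57, 10/19) → index 6
j=6: u_6=103/180 ∈ [10/19, 13/19) → index 8
j=7: u_7=59/90 ∈ [10/19, 13/19) → index 8
j=8: u_8=133/180 ∈ [40/57, 49/57) → index 10
j=9: u_9=37/45 ∈ [40/57, 49/57) → index 10
j=10: u_10=163/180 ∈ [49/57, 1) → index 11
j=11: u_11=89/90 ∈ [49/57, 1) → index 11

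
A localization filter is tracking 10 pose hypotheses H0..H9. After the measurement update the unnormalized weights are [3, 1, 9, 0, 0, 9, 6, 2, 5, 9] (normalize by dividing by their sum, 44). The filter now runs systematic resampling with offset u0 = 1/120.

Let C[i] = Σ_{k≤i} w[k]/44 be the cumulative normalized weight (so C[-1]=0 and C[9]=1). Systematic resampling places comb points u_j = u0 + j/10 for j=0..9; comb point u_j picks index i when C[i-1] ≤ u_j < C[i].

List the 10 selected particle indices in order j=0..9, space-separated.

0 2 2 5 5 6 6 8 9 9

C = [3/44, 1/11, 13/44, 13/44, 13/44, 1/2, 7/11, 15/22, 35/44, 1]
j=0: u_0=1/120 ∈ [0, 3/44) → index 0
j=1: u_1=13/120 ∈ [1/11, 13/44) → index 2
j=2: u_2=5/24 ∈ [1/11, 13/44) → index 2
j=3: u_3=37/120 ∈ [13/44, 1/2) → index 5
j=4: u_4=49/120 ∈ [13/44, 1/2) → index 5
j=5: u_5=61/120 ∈ [1/2, 7/11) → index 6
j=6: u_6=73/120 ∈ [1/2, 7/11) → index 6
j=7: u_7=17/24 ∈ [15/22, 35/44) → index 8
j=8: u_8=97/120 ∈ [35/44, 1) → index 9
j=9: u_9=109/120 ∈ [35/44, 1) → index 9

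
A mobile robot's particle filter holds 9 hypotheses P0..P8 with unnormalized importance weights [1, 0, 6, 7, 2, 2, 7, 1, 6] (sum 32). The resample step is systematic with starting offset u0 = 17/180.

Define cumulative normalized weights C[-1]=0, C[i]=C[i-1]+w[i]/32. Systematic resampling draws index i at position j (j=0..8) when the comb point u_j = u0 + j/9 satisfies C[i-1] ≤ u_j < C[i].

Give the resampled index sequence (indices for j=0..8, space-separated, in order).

2 2 3 3 5 6 6 8 8

C = [1/32, 1/32, 7/32, 7/16, 1/2, 9/16, 25/32, 13/16, 1]
j=0: u_0=17/180 ∈ [1/32, 7/32) → index 2
j=1: u_1=37/180 ∈ [1/32, 7/32) → index 2
j=2: u_2=19/60 ∈ [7/32, 7/16) → index 3
j=3: u_3=77/180 ∈ [7/32, 7/16) → index 3
j=4: u_4=97/180 ∈ [1/2, 9/16) → index 5
j=5: u_5=13/20 ∈ [9/16, 25/32) → index 6
j=6: u_6=137/180 ∈ [9/16, 25/32) → index 6
j=7: u_7=157/180 ∈ [13/16, 1) → index 8
j=8: u_8=59/60 ∈ [13/16, 1) → index 8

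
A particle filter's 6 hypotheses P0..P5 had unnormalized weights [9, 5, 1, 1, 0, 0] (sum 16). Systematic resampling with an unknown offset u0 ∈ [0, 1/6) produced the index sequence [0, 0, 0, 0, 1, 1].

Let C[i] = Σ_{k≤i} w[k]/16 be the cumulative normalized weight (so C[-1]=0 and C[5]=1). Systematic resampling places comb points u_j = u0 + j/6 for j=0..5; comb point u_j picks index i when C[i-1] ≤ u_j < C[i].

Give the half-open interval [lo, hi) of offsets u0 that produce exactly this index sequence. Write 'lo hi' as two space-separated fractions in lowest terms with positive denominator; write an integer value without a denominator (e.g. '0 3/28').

C = [9/16, 7/8, 15/16, 1, 1, 1]
j=0 picked index 0: u0 ∈ [0, 9/16)
j=1 picked index 0: u0 ∈ [-1/6, 19/48)
j=2 picked index 0: u0 ∈ [-1/3, 11/48)
j=3 picked index 0: u0 ∈ [-1/2, 1/16)
j=4 picked index 1: u0 ∈ [-5/48, 5/24)
j=5 picked index 1: u0 ∈ [-13/48, 1/24)
intersection: [0, 1/24)

0 1/24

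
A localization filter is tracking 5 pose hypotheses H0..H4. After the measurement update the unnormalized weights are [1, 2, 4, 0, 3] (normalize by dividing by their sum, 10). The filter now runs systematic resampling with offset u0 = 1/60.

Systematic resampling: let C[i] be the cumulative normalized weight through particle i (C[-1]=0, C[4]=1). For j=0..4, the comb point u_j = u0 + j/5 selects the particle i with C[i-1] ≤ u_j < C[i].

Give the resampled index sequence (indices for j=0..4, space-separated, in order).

0 1 2 2 4

C = [1/10, 3/10, 7/10, 7/10, 1]
j=0: u_0=1/60 ∈ [0, 1/10) → index 0
j=1: u_1=13/60 ∈ [1/10, 3/10) → index 1
j=2: u_2=5/12 ∈ [3/10, 7/10) → index 2
j=3: u_3=37/60 ∈ [3/10, 7/10) → index 2
j=4: u_4=49/60 ∈ [7/10, 1) → index 4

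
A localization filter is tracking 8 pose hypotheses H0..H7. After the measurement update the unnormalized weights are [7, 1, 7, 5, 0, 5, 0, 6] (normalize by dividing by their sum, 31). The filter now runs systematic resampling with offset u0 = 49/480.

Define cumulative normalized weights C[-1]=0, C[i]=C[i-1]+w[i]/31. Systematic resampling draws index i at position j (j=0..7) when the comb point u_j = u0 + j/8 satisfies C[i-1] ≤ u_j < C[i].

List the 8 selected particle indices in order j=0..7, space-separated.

C = [7/31, 8/31, 15/31, 20/31, 20/31, 25/31, 25/31, 1]
j=0: u_0=49/480 ∈ [0, 7/31) → index 0
j=1: u_1=109/480 ∈ [7/31, 8/31) → index 1
j=2: u_2=169/480 ∈ [8/31, 15/31) → index 2
j=3: u_3=229/480 ∈ [8/31, 15/31) → index 2
j=4: u_4=289/480 ∈ [15/31, 20/31) → index 3
j=5: u_5=349/480 ∈ [20/31, 25/31) → index 5
j=6: u_6=409/480 ∈ [25/31, 1) → index 7
j=7: u_7=469/480 ∈ [25/31, 1) → index 7

0 1 2 2 3 5 7 7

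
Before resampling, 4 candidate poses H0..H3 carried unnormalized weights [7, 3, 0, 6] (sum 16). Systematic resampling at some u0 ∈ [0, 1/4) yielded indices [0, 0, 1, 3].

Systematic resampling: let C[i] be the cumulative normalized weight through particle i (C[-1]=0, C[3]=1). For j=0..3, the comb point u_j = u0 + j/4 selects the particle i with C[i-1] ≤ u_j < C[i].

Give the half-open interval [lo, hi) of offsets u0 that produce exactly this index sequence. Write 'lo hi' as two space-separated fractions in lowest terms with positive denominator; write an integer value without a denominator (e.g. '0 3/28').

0 1/8

C = [7/16, 5/8, 5/8, 1]
j=0 picked index 0: u0 ∈ [0, 7/16)
j=1 picked index 0: u0 ∈ [-1/4, 3/16)
j=2 picked index 1: u0 ∈ [-1/16, 1/8)
j=3 picked index 3: u0 ∈ [-1/8, 1/4)
intersection: [0, 1/8)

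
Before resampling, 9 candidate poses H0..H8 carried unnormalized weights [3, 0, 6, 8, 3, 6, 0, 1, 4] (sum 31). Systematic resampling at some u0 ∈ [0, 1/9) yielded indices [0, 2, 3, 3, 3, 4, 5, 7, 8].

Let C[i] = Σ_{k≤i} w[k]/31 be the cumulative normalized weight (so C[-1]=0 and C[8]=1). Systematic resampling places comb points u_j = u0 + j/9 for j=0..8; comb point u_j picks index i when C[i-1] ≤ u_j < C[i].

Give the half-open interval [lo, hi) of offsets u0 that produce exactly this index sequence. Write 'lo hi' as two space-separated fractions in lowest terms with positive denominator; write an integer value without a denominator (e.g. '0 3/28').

C = [3/31, 3/31, 9/31, 17/31, 20/31, 26/31, 26/31, 27/31, 1]
j=0 picked index 0: u0 ∈ [0, 3/31)
j=1 picked index 2: u0 ∈ [-4/279, 50/279)
j=2 picked index 3: u0 ∈ [19/279, 91/279)
j=3 picked index 3: u0 ∈ [-4/93, 20/93)
j=4 picked index 3: u0 ∈ [-43/279, 29/279)
j=5 picked index 4: u0 ∈ [-2/279, 25/279)
j=6 picked index 5: u0 ∈ [-2/93, 16/93)
j=7 picked index 7: u0 ∈ [17/279, 26/279)
j=8 picked index 8: u0 ∈ [-5/279, 1/9)
intersection: [19/279, 25/279)

19/279 25/279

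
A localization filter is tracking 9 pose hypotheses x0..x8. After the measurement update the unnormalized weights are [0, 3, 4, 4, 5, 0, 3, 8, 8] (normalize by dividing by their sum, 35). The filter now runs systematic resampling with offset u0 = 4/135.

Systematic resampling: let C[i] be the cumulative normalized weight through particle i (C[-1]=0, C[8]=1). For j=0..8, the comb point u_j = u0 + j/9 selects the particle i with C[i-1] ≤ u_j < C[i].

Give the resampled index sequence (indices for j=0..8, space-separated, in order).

C = [0, 3/35, 1/5, 11/35, 16/35, 16/35, 19/35, 27/35, 1]
j=0: u_0=4/135 ∈ [0, 3/35) → index 1
j=1: u_1=19/135 ∈ [3/35, 1/5) → index 2
j=2: u_2=34/135 ∈ [1/5, 11/35) → index 3
j=3: u_3=49/135 ∈ [11/35, 16/35) → index 4
j=4: u_4=64/135 ∈ [16/35, 19/35) → index 6
j=5: u_5=79/135 ∈ [19/35, 27/35) → index 7
j=6: u_6=94/135 ∈ [19/35, 27/35) → index 7
j=7: u_7=109/135 ∈ [27/35, 1) → index 8
j=8: u_8=124/135 ∈ [27/35, 1) → index 8

1 2 3 4 6 7 7 8 8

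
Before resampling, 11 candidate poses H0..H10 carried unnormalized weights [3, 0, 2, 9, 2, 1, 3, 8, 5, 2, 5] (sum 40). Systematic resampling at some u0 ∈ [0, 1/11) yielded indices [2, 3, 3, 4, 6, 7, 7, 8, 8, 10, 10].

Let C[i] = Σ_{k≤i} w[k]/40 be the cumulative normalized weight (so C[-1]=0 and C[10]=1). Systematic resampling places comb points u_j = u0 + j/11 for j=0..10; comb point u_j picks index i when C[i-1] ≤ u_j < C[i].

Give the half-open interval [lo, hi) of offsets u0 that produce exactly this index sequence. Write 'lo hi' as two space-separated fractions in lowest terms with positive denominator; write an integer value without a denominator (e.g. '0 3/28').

C = [3/40, 3/40, 1/8, 7/20, 2/5, 17/40, 1/2, 7/10, 33/40, 7/8, 1]
j=0 picked index 2: u0 ∈ [3/40, 1/8)
j=1 picked index 3: u0 ∈ [3/88, 57/220)
j=2 picked index 3: u0 ∈ [-5/88, 37/220)
j=3 picked index 4: u0 ∈ [17/220, 7/55)
j=4 picked index 6: u0 ∈ [27/440, 3/22)
j=5 picked index 7: u0 ∈ [1/22, 27/110)
j=6 picked index 7: u0 ∈ [-1/22, 17/110)
j=7 picked index 8: u0 ∈ [7/110, 83/440)
j=8 picked index 8: u0 ∈ [-3/110, 43/440)
j=9 picked index 10: u0 ∈ [5/88, 2/11)
j=10 picked index 10: u0 ∈ [-3/88, 1/11)
intersection: [17/220, 1/11)

17/220 1/11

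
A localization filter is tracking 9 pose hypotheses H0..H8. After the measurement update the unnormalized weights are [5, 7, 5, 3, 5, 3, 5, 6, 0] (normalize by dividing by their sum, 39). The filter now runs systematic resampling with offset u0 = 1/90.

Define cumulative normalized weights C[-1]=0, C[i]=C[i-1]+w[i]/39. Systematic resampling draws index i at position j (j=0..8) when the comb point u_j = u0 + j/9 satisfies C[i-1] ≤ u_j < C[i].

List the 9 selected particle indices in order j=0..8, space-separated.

0 0 1 2 3 4 5 6 7

C = [5/39, 4/13, 17/39, 20/39, 25/39, 28/39, 11/13, 1, 1]
j=0: u_0=1/90 ∈ [0, 5/39) → index 0
j=1: u_1=11/90 ∈ [0, 5/39) → index 0
j=2: u_2=7/30 ∈ [5/39, 4/13) → index 1
j=3: u_3=31/90 ∈ [4/13, 17/39) → index 2
j=4: u_4=41/90 ∈ [17/39, 20/39) → index 3
j=5: u_5=17/30 ∈ [20/39, 25/39) → index 4
j=6: u_6=61/90 ∈ [25/39, 28/39) → index 5
j=7: u_7=71/90 ∈ [28/39, 11/13) → index 6
j=8: u_8=9/10 ∈ [11/13, 1) → index 7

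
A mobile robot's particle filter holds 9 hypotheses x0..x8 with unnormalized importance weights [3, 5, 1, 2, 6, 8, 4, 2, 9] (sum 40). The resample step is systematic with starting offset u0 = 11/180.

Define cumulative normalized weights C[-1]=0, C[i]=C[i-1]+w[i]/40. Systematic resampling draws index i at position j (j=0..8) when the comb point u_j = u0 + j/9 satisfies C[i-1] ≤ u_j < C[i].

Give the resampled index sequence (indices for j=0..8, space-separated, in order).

0 1 4 4 5 5 7 8 8

C = [3/40, 1/5, 9/40, 11/40, 17/40, 5/8, 29/40, 31/40, 1]
j=0: u_0=11/180 ∈ [0, 3/40) → index 0
j=1: u_1=31/180 ∈ [3/40, 1/5) → index 1
j=2: u_2=17/60 ∈ [11/40, 17/40) → index 4
j=3: u_3=71/180 ∈ [11/40, 17/40) → index 4
j=4: u_4=91/180 ∈ [17/40, 5/8) → index 5
j=5: u_5=37/60 ∈ [17/40, 5/8) → index 5
j=6: u_6=131/180 ∈ [29/40, 31/40) → index 7
j=7: u_7=151/180 ∈ [31/40, 1) → index 8
j=8: u_8=19/20 ∈ [31/40, 1) → index 8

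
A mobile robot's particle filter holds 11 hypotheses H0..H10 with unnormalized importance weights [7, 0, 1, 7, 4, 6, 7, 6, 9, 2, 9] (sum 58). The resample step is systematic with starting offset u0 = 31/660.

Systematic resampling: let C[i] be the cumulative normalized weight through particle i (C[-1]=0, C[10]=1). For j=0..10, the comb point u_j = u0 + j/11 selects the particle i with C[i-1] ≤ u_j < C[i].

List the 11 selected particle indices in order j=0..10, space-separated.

C = [7/58, 7/58, 4/29, 15/58, 19/58, 25/58, 16/29, 19/29, 47/58, 49/58, 1]
j=0: u_0=31/660 ∈ [0, 7/58) → index 0
j=1: u_1=91/660 ∈ [7/58, 4/29) → index 2
j=2: u_2=151/660 ∈ [4/29, 15/58) → index 3
j=3: u_3=211/660 ∈ [15/58, 19/58) → index 4
j=4: u_4=271/660 ∈ [19/58, 25/58) → index 5
j=5: u_5=331/660 ∈ [25/58, 16/29) → index 6
j=6: u_6=391/660 ∈ [16/29, 19/29) → index 7
j=7: u_7=41/60 ∈ [19/29, 47/58) → index 8
j=8: u_8=511/660 ∈ [19/29, 47/58) → index 8
j=9: u_9=571/660 ∈ [49/58, 1) → index 10
j=10: u_10=631/660 ∈ [49/58, 1) → index 10

0 2 3 4 5 6 7 8 8 10 10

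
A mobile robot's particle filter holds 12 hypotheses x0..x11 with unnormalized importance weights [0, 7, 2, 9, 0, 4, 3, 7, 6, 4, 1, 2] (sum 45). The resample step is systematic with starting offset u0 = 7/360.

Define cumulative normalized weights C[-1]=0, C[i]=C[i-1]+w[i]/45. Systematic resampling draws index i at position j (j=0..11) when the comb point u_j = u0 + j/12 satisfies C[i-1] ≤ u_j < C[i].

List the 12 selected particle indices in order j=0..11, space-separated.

C = [0, 7/45, 1/5, 2/5, 2/5, 22/45, 5/9, 32/45, 38/45, 14/15, 43/45, 1]
j=0: u_0=7/360 ∈ [0, 7/45) → index 1
j=1: u_1=37/360 ∈ [0, 7/45) → index 1
j=2: u_2=67/360 ∈ [7/45, 1/5) → index 2
j=3: u_3=97/360 ∈ [1/5, 2/5) → index 3
j=4: u_4=127/360 ∈ [1/5, 2/5) → index 3
j=5: u_5=157/360 ∈ [2/5, 22/45) → index 5
j=6: u_6=187/360 ∈ [22/45, 5/9) → index 6
j=7: u_7=217/360 ∈ [5/9, 32/45) → index 7
j=8: u_8=247/360 ∈ [5/9, 32/45) → index 7
j=9: u_9=277/360 ∈ [32/45, 38/45) → index 8
j=10: u_10=307/360 ∈ [38/45, 14/15) → index 9
j=11: u_11=337/360 ∈ [14/15, 43/45) → index 10

1 1 2 3 3 5 6 7 7 8 9 10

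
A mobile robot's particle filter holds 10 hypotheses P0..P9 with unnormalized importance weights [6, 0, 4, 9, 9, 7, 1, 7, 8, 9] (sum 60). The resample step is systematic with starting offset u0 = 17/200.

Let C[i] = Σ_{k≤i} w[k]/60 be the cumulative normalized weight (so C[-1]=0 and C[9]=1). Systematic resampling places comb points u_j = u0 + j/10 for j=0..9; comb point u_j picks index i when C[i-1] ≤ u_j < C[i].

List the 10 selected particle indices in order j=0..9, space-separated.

C = [1/10, 1/10, 1/6, 19/60, 7/15, 7/12, 3/5, 43/60, 17/20, 1]
j=0: u_0=17/200 ∈ [0, 1/10) → index 0
j=1: u_1=37/200 ∈ [1/6, 19/60) → index 3
j=2: u_2=57/200 ∈ [1/6, 19/60) → index 3
j=3: u_3=77/200 ∈ [19/60, 7/15) → index 4
j=4: u_4=97/200 ∈ [7/15, 7/12) → index 5
j=5: u_5=117/200 ∈ [7/12, 3/5) → index 6
j=6: u_6=137/200 ∈ [3/5, 43/60) → index 7
j=7: u_7=157/200 ∈ [43/60, 17/20) → index 8
j=8: u_8=177/200 ∈ [17/20, 1) → index 9
j=9: u_9=197/200 ∈ [17/20, 1) → index 9

0 3 3 4 5 6 7 8 9 9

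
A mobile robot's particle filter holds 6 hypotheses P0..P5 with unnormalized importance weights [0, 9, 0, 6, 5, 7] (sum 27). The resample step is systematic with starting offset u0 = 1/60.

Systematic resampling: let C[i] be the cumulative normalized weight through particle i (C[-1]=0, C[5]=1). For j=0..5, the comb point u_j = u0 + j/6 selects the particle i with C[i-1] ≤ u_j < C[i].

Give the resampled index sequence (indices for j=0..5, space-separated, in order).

1 1 3 3 4 5

C = [0, 1/3, 1/3, 5/9, 20/27, 1]
j=0: u_0=1/60 ∈ [0, 1/3) → index 1
j=1: u_1=11/60 ∈ [0, 1/3) → index 1
j=2: u_2=7/20 ∈ [1/3, 5/9) → index 3
j=3: u_3=31/60 ∈ [1/3, 5/9) → index 3
j=4: u_4=41/60 ∈ [5/9, 20/27) → index 4
j=5: u_5=17/20 ∈ [20/27, 1) → index 5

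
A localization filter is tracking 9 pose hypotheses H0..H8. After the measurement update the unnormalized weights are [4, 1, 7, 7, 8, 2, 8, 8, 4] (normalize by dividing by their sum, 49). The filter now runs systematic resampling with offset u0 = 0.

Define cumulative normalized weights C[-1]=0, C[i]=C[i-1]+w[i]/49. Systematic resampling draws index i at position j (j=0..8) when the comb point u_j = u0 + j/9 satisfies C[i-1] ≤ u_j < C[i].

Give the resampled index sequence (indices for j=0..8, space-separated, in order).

0 2 2 3 4 5 6 7 7

C = [4/49, 5/49, 12/49, 19/49, 27/49, 29/49, 37/49, 45/49, 1]
j=0: u_0=0 ∈ [0, 4/49) → index 0
j=1: u_1=1/9 ∈ [5/49, 12/49) → index 2
j=2: u_2=2/9 ∈ [5/49, 12/49) → index 2
j=3: u_3=1/3 ∈ [12/49, 19/49) → index 3
j=4: u_4=4/9 ∈ [19/49, 27/49) → index 4
j=5: u_5=5/9 ∈ [27/49, 29/49) → index 5
j=6: u_6=2/3 ∈ [29/49, 37/49) → index 6
j=7: u_7=7/9 ∈ [37/49, 45/49) → index 7
j=8: u_8=8/9 ∈ [37/49, 45/49) → index 7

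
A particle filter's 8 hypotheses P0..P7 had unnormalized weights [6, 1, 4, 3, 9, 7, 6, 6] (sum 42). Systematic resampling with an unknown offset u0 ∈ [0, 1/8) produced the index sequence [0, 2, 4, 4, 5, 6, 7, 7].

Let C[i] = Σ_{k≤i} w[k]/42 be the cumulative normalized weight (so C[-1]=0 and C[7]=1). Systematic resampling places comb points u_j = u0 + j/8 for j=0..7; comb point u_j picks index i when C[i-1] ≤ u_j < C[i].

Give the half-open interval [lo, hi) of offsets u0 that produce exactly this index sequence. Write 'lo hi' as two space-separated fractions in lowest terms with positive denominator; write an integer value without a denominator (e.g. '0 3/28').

3/28 1/8

C = [1/7, 1/6, 11/42, 1/3, 23/42, 5/7, 6/7, 1]
j=0 picked index 0: u0 ∈ [0, 1/7)
j=1 picked index 2: u0 ∈ [1/24, 23/168)
j=2 picked index 4: u0 ∈ [1/12, 25/84)
j=3 picked index 4: u0 ∈ [-1/24, 29/168)
j=4 picked index 5: u0 ∈ [1/21, 3/14)
j=5 picked index 6: u0 ∈ [5/56, 13/56)
j=6 picked index 7: u0 ∈ [3/28, 1/4)
j=7 picked index 7: u0 ∈ [-1/56, 1/8)
intersection: [3/28, 1/8)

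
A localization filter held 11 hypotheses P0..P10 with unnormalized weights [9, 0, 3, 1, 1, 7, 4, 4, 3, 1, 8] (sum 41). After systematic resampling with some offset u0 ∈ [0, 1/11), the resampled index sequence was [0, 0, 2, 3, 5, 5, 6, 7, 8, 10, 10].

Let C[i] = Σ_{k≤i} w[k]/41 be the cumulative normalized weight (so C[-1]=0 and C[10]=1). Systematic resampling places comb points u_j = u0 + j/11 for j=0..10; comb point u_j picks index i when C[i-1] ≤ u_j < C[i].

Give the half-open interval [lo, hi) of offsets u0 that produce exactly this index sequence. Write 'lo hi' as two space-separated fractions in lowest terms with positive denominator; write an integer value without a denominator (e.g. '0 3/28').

C = [9/41, 9/41, 12/41, 13/41, 14/41, 21/41, 25/41, 29/41, 32/41, 33/41, 1]
j=0 picked index 0: u0 ∈ [0, 9/41)
j=1 picked index 0: u0 ∈ [-1/11, 58/451)
j=2 picked index 2: u0 ∈ [17/451, 50/451)
j=3 picked index 3: u0 ∈ [9/451, 20/451)
j=4 picked index 5: u0 ∈ [-10/451, 67/451)
j=5 picked index 5: u0 ∈ [-51/451, 26/451)
j=6 picked index 6: u0 ∈ [-15/451, 29/451)
j=7 picked index 7: u0 ∈ [-12/451, 32/451)
j=8 picked index 8: u0 ∈ [-9/451, 24/451)
j=9 picked index 10: u0 ∈ [-6/451, 2/11)
j=10 picked index 10: u0 ∈ [-47/451, 1/11)
intersection: [17/451, 20/451)

17/451 20/451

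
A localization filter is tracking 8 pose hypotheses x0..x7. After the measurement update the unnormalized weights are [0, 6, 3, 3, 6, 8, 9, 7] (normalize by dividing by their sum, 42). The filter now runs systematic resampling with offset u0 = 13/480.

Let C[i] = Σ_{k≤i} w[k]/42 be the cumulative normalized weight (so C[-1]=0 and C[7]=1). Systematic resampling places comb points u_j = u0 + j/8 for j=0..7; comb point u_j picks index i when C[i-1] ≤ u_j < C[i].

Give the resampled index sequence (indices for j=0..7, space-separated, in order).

C = [0, 1/7, 3/14, 2/7, 3/7, 13/21, 5/6, 1]
j=0: u_0=13/480 ∈ [0, 1/7) → index 1
j=1: u_1=73/480 ∈ [1/7, 3/14) → index 2
j=2: u_2=133/480 ∈ [3/14, 2/7) → index 3
j=3: u_3=193/480 ∈ [2/7, 3/7) → index 4
j=4: u_4=253/480 ∈ [3/7, 13/21) → index 5
j=5: u_5=313/480 ∈ [13/21, 5/6) → index 6
j=6: u_6=373/480 ∈ [13/21, 5/6) → index 6
j=7: u_7=433/480 ∈ [5/6, 1) → index 7

1 2 3 4 5 6 6 7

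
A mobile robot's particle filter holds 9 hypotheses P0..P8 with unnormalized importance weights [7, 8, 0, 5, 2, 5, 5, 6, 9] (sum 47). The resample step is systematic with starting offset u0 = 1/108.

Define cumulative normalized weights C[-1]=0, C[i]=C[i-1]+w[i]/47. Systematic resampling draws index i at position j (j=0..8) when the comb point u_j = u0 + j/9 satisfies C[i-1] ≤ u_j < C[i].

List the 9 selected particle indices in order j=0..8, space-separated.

C = [7/47, 15/47, 15/47, 20/47, 22/47, 27/47, 32/47, 38/47, 1]
j=0: u_0=1/108 ∈ [0, 7/47) → index 0
j=1: u_1=13/108 ∈ [0, 7/47) → index 0
j=2: u_2=25/108 ∈ [7/47, 15/47) → index 1
j=3: u_3=37/108 ∈ [15/47, 20/47) → index 3
j=4: u_4=49/108 ∈ [20/47, 22/47) → index 4
j=5: u_5=61/108 ∈ [22/47, 27/47) → index 5
j=6: u_6=73/108 ∈ [27/47, 32/47) → index 6
j=7: u_7=85/108 ∈ [32/47, 38/47) → index 7
j=8: u_8=97/108 ∈ [38/47, 1) → index 8

0 0 1 3 4 5 6 7 8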